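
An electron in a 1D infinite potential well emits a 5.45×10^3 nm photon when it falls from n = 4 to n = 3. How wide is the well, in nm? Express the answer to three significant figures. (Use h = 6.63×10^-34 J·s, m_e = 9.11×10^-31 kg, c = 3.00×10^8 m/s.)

L = 3.40 nm

The photon carries ΔE = hc/λ = 6.63×10^-34·3.00×10^8/5.45×10^-6 m = 3.650×10^-20 J.
Since ΔE = (4² − 3²)E_1, E_1 = 5.214×10^-21 J, and L = h/√(8m_eE_1) = 3.40×10^-9 m = 3.40 nm.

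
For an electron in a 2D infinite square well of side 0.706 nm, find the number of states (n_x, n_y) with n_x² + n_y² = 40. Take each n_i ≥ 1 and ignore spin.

degeneracy = 2

The level has n_x² + n_y² = 40. The ordered positive-integer solutions are (2, 6), (6, 2).
That gives 2 states.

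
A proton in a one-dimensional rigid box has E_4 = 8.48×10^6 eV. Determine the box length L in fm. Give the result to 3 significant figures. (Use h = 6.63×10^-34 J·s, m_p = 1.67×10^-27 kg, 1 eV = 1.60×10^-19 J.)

From E_n = n²h²/(8m_pL²), L = n·h/√(8m_pE_n).
E_4 = 8.48×10^6 eV = 1.357×10^-12 J, so L = 4·6.63×10^-34/√(8·1.67×10^-27·1.357×10^-12) = 1.97×10^-14 m = 19.7 fm.

L = 19.7 fm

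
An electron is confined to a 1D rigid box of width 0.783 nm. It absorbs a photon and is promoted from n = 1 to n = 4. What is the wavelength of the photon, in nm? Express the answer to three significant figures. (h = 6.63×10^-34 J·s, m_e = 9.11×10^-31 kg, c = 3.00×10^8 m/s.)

E_1 = h²/(8m_eL²) = 9.838×10^-20 J, so ΔE = (4² − 1²)E_1 = 1.476×10^-18 J.
λ = hc/ΔE = (6.63×10^-34·3.00×10^8)/1.476×10^-18 = 1.35×10^-7 m = 135 nm.

λ = 135 nm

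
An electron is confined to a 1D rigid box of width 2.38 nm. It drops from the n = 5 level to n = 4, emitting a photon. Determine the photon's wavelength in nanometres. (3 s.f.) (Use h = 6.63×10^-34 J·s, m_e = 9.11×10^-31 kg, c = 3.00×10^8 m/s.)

E_1 = h²/(8m_eL²) = 1.065×10^-20 J, so ΔE = (5² − 4²)E_1 = 9.585×10^-20 J.
λ = hc/ΔE = (6.63×10^-34·3.00×10^8)/9.585×10^-20 = 2.08×10^-6 m = 2.08×10^3 nm.

λ = 2.08×10^3 nm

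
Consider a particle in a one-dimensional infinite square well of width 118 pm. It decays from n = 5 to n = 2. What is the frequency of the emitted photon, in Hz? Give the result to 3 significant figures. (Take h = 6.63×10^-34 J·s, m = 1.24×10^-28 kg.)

f = 1.01×10^15 Hz

E_1 = h²/(8mL²) = 3.182×10^-20 J and ΔE = (5² − 2²)E_1 = 6.682×10^-19 J.
f = ΔE/h = 6.682×10^-19/6.63×10^-34 = 1.01×10^15 Hz.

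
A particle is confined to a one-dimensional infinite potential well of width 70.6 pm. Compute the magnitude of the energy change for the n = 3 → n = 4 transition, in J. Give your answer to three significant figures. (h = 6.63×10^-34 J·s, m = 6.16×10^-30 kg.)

E_1 = h²/(8mL²) = 1.790×10^-18 J.
|ΔE| = |3² − 4²|·E_1 = 7·1.790×10^-18 J = 1.25×10^-17 J.

|ΔE| = 1.25×10^-17 J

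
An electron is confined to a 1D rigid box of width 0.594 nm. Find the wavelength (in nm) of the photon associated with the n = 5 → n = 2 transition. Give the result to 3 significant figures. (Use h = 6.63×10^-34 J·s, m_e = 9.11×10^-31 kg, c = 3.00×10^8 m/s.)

E_1 = h²/(8m_eL²) = 1.709×10^-19 J, so ΔE = (5² − 2²)E_1 = 3.589×10^-18 J.
λ = hc/ΔE = (6.63×10^-34·3.00×10^8)/3.589×10^-18 = 5.54×10^-8 m = 55.4 nm.

λ = 55.4 nm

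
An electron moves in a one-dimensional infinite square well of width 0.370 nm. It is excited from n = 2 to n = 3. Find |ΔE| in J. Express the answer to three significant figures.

|ΔE| = 2.20×10^-18 J

E_1 = h²/(8m_eL²) = 4.401×10^-19 J.
|ΔE| = |2² − 3²|·E_1 = 5·4.401×10^-19 J = 2.20×10^-18 J.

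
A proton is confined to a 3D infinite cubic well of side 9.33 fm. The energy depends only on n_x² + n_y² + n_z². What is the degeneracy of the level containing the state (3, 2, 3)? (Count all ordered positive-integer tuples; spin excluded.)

degeneracy = 3

The level has n_x² + n_y² + n_z² = 22. The ordered positive-integer solutions are (2, 3, 3), (3, 2, 3), (3, 3, 2).
That gives 3 states.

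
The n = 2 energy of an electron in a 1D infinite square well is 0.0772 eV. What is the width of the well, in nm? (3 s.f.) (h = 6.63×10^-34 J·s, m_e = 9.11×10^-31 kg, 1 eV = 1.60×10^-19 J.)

L = 4.42 nm

From E_n = n²h²/(8m_eL²), L = n·h/√(8m_eE_n).
E_2 = 0.0772 eV = 1.235×10^-20 J, so L = 2·6.63×10^-34/√(8·9.11×10^-31·1.235×10^-20) = 4.42×10^-9 m = 4.42 nm.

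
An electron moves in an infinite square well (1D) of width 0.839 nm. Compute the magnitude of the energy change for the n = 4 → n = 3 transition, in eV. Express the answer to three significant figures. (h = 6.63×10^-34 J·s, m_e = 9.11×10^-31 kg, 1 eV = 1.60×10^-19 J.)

E_1 = h²/(8m_eL²) = 8.568×10^-20 J.
|ΔE| = |4² − 3²|·E_1 = 7·8.568×10^-20 J = 5.998×10^-19 J = 3.75 eV.

|ΔE| = 3.75 eV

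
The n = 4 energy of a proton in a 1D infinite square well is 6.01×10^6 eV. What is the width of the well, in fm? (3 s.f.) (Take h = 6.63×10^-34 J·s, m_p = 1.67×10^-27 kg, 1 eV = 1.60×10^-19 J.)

L = 23.4 fm

From E_n = n²h²/(8m_pL²), L = n·h/√(8m_pE_n).
E_4 = 6.01×10^6 eV = 9.616×10^-13 J, so L = 4·6.63×10^-34/√(8·1.67×10^-27·9.616×10^-13) = 2.34×10^-14 m = 23.4 fm.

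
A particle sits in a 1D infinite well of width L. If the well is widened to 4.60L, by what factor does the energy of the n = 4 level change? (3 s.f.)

E_n ∝ 1/L², so the energy scales by 1/4.60² = 0.0473.

0.0473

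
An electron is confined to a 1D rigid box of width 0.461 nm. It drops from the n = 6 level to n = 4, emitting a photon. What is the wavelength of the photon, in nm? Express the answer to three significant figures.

λ = 35.0 nm

E_1 = h²/(8m_eL²) = 2.835×10^-19 J, so ΔE = (6² − 4²)E_1 = 5.670×10^-18 J.
λ = hc/ΔE = (6.626×10^-34·2.998×10^8)/5.670×10^-18 = 3.50×10^-8 m = 35.0 nm.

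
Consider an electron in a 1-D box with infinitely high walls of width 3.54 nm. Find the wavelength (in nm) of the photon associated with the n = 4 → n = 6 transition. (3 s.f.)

λ = 2.07×10^3 nm

E_1 = h²/(8m_eL²) = 4.808×10^-21 J, so ΔE = (6² − 4²)E_1 = 9.616×10^-20 J.
λ = hc/ΔE = (6.626×10^-34·2.998×10^8)/9.616×10^-20 = 2.07×10^-6 m = 2.07×10^3 nm.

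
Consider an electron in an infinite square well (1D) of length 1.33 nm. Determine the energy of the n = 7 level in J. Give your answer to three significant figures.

For an infinite well E_n = n²h²/(8m_eL²), so E_1 = h²/(8m_eL²) = (6.626×10^-34)²/(8·9.109×10^-31·(1.33×10^-9 m)²) = 3.406×10^-20 J.
Then E_7 = 7²·E_1 = 49·3.406×10^-20 J = 1.67×10^-18 J.

E_7 = 1.67×10^-18 J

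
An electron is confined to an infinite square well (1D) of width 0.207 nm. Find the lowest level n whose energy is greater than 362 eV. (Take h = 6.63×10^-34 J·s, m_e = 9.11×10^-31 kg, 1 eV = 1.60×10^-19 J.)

E_1 = h²/(8m_eL²) = 1.408×10^-18 J = 8.800 eV.
Need n² > 362/8.800 = 41.14, i.e. n > 6.414.
The smallest integer satisfying this is n = 7.

n = 7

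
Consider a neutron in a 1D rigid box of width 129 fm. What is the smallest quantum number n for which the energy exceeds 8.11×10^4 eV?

n = 3

E_1 = h²/(8m_nL²) = 1.969×10^-15 J = 1.229×10^4 eV.
Need n² > 8.11×10^4/1.229×10^4 = 6.599, i.e. n > 2.569.
The smallest integer satisfying this is n = 3.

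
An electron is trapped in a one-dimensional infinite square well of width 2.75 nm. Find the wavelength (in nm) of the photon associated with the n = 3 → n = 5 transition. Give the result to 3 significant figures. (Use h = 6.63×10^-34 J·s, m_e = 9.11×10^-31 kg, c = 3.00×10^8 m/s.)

λ = 1.56×10^3 nm

E_1 = h²/(8m_eL²) = 7.975×10^-21 J, so ΔE = (5² − 3²)E_1 = 1.276×10^-19 J.
λ = hc/ΔE = (6.63×10^-34·3.00×10^8)/1.276×10^-19 = 1.56×10^-6 m = 1.56×10^3 nm.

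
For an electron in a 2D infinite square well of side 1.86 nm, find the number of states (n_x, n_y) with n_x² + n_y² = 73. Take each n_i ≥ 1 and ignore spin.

degeneracy = 2

The level has n_x² + n_y² = 73. The ordered positive-integer solutions are (3, 8), (8, 3).
That gives 2 states.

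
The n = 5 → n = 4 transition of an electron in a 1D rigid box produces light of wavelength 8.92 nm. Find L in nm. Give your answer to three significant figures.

L = 0.156 nm

The photon carries ΔE = hc/λ = 6.626×10^-34·2.998×10^8/8.92×10^-9 m = 2.227×10^-17 J.
Since ΔE = (5² − 4²)E_1, E_1 = 2.474×10^-18 J, and L = h/√(8m_eE_1) = 1.56×10^-10 m = 0.156 nm.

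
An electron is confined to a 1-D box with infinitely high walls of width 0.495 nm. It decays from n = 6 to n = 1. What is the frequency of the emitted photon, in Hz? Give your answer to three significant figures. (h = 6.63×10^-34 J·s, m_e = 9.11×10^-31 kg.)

f = 1.30×10^16 Hz

E_1 = h²/(8m_eL²) = 2.462×10^-19 J and ΔE = (6² − 1²)E_1 = 8.617×10^-18 J.
f = ΔE/h = 8.617×10^-18/6.63×10^-34 = 1.30×10^16 Hz.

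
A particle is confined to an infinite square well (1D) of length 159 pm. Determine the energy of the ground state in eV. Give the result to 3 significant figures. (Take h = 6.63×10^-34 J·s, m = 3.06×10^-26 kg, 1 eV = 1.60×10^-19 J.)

E_1 = 4.44×10^-4 eV

For an infinite well E_n = n²h²/(8mL²), so E_1 = h²/(8mL²) = (6.63×10^-34)²/(8·3.06×10^-26·(1.59×10^-10 m)²) = 7.103×10^-23 J.
Converting, E_1 = 7.103×10^-23 J / (1.60×10^-19 J/eV) = 4.44×10^-4 eV.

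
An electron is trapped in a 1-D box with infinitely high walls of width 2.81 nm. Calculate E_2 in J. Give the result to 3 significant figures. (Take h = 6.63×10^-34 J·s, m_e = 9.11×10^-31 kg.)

For an infinite well E_n = n²h²/(8m_eL²), so E_1 = h²/(8m_eL²) = (6.63×10^-34)²/(8·9.11×10^-31·(2.81×10^-9 m)²) = 7.638×10^-21 J.
Then E_2 = 2²·E_1 = 4·7.638×10^-21 J = 3.06×10^-20 J.

E_2 = 3.06×10^-20 J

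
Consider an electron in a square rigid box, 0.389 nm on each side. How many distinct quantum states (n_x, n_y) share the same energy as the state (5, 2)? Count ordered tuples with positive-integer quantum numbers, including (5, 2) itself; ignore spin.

degeneracy = 2

The level has n_x² + n_y² = 29. The ordered positive-integer solutions are (2, 5), (5, 2).
That gives 2 states.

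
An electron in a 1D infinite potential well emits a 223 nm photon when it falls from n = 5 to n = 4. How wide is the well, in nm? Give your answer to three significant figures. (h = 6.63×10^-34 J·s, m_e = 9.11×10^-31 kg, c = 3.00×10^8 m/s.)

L = 0.780 nm

The photon carries ΔE = hc/λ = 6.63×10^-34·3.00×10^8/2.23×10^-7 m = 8.919×10^-19 J.
Since ΔE = (5² − 4²)E_1, E_1 = 9.910×10^-20 J, and L = h/√(8m_eE_1) = 7.80×10^-10 m = 0.780 nm.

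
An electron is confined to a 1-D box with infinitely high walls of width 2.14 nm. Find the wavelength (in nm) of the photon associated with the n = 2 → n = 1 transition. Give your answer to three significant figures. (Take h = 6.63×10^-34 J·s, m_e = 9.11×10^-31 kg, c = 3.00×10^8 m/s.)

λ = 5.03×10^3 nm

E_1 = h²/(8m_eL²) = 1.317×10^-20 J, so ΔE = (2² − 1²)E_1 = 3.951×10^-20 J.
λ = hc/ΔE = (6.63×10^-34·3.00×10^8)/3.951×10^-20 = 5.03×10^-6 m = 5.03×10^3 nm.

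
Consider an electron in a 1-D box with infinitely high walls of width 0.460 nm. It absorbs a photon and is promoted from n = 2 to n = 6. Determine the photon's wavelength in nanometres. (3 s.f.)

λ = 21.8 nm

E_1 = h²/(8m_eL²) = 2.847×10^-19 J, so ΔE = (6² − 2²)E_1 = 9.110×10^-18 J.
λ = hc/ΔE = (6.626×10^-34·2.998×10^8)/9.110×10^-18 = 2.18×10^-8 m = 21.8 nm.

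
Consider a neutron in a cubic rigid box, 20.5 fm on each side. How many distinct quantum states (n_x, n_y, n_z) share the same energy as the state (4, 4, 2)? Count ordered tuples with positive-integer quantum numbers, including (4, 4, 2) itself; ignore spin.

The level has n_x² + n_y² + n_z² = 36. The ordered positive-integer solutions are (2, 4, 4), (4, 2, 4), (4, 4, 2).
That gives 3 states.

degeneracy = 3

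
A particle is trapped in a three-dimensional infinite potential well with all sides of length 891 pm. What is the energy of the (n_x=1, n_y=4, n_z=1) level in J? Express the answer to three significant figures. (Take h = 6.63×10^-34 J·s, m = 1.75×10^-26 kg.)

For a 3D rectangular well E = (h²/8m)·Σ n_i²/L_i² = (6.63×10^-34)²/(8·1.75×10^-26) · [1²/(891 pm)² + 4²/(891 pm)² + 1²/(891 pm)²].
Evaluating gives E = 7.12×10^-23 J.

E = 7.12×10^-23 J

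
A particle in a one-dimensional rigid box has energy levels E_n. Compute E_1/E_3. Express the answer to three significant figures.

0.111

E_n ∝ n², so E_1/E_3 = 1²/3² = 1/9 = 0.111.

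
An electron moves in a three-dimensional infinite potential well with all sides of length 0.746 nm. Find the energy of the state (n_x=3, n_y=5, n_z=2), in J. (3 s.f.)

E = 4.11×10^-18 J

For a 3D rectangular well E = (h²/8m_e)·Σ n_i²/L_i² = (6.626×10^-34)²/(8·9.109×10^-31) · [3²/(0.746 nm)² + 5²/(0.746 nm)² + 2²/(0.746 nm)²].
Evaluating gives E = 4.11×10^-18 J.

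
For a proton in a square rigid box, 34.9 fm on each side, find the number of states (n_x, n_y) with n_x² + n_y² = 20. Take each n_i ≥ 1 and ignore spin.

degeneracy = 2

The level has n_x² + n_y² = 20. The ordered positive-integer solutions are (2, 4), (4, 2).
That gives 2 states.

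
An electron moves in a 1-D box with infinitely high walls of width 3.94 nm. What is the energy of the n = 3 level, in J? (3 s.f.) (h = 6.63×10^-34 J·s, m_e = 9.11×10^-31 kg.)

For an infinite well E_n = n²h²/(8m_eL²), so E_1 = h²/(8m_eL²) = (6.63×10^-34)²/(8·9.11×10^-31·(3.94×10^-9 m)²) = 3.885×10^-21 J.
Then E_3 = 3²·E_1 = 9·3.885×10^-21 J = 3.50×10^-20 J.

E_3 = 3.50×10^-20 J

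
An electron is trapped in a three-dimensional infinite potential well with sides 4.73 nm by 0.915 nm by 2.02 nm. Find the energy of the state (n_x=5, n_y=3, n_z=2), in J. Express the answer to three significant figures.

E = 7.74×10^-19 J

For a 3D rectangular well E = (h²/8m_e)·Σ n_i²/L_i² = (6.626×10^-34)²/(8·9.109×10^-31) · [5²/(4.73 nm)² + 3²/(0.915 nm)² + 2²/(2.02 nm)²].
Evaluating gives E = 7.74×10^-19 J.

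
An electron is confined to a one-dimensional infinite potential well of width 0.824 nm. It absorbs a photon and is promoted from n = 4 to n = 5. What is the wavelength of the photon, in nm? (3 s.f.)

E_1 = h²/(8m_eL²) = 8.873×10^-20 J, so ΔE = (5² − 4²)E_1 = 7.986×10^-19 J.
λ = hc/ΔE = (6.626×10^-34·2.998×10^8)/7.986×10^-19 = 2.49×10^-7 m = 249 nm.

λ = 249 nm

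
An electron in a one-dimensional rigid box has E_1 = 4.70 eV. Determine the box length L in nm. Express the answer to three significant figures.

From E_n = n²h²/(8m_eL²), L = n·h/√(8m_eE_n).
E_1 = 4.70 eV = 7.529×10^-19 J, so L = 1·6.626×10^-34/√(8·9.109×10^-31·7.529×10^-19) = 2.83×10^-10 m = 0.283 nm.

L = 0.283 nm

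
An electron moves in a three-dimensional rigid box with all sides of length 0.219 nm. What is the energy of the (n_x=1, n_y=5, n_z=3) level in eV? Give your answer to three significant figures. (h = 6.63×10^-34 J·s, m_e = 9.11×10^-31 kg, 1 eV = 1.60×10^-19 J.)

For a 3D rectangular well E = (h²/8m_e)·Σ n_i²/L_i² = (6.63×10^-34)²/(8·9.11×10^-31) · [1²/(0.219 nm)² + 5²/(0.219 nm)² + 3²/(0.219 nm)²].
Evaluating gives E = 4.401×10^-17 J = 275 eV.

E = 275 eV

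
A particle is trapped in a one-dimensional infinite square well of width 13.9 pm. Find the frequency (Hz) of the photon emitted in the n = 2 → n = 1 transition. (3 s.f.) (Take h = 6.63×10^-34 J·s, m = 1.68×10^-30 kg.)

f = 7.66×10^17 Hz

E_1 = h²/(8mL²) = 1.693×10^-16 J and ΔE = (2² − 1²)E_1 = 5.079×10^-16 J.
f = ΔE/h = 5.079×10^-16/6.63×10^-34 = 7.66×10^17 Hz.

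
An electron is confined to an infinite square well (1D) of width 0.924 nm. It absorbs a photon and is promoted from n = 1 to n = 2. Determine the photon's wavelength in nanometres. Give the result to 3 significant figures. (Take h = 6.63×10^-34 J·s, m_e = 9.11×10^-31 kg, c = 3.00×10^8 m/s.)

λ = 939 nm

E_1 = h²/(8m_eL²) = 7.064×10^-20 J, so ΔE = (2² − 1²)E_1 = 2.119×10^-19 J.
λ = hc/ΔE = (6.63×10^-34·3.00×10^8)/2.119×10^-19 = 9.39×10^-7 m = 939 nm.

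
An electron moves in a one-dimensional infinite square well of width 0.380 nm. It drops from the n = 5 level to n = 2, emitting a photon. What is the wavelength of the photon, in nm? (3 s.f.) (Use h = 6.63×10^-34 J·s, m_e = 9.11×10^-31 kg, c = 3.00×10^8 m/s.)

λ = 22.7 nm

E_1 = h²/(8m_eL²) = 4.177×10^-19 J, so ΔE = (5² − 2²)E_1 = 8.772×10^-18 J.
λ = hc/ΔE = (6.63×10^-34·3.00×10^8)/8.772×10^-18 = 2.27×10^-8 m = 22.7 nm.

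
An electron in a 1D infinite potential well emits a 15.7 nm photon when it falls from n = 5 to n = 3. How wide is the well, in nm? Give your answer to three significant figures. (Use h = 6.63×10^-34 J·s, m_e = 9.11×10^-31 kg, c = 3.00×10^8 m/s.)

L = 0.276 nm

The photon carries ΔE = hc/λ = 6.63×10^-34·3.00×10^8/1.57×10^-8 m = 1.267×10^-17 J.
Since ΔE = (5² − 3²)E_1, E_1 = 7.919×10^-19 J, and L = h/√(8m_eE_1) = 2.76×10^-10 m = 0.276 nm.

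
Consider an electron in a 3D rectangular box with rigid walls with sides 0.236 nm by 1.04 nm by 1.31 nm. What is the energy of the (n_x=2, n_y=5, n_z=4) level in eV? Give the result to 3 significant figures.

E = 39.2 eV

For a 3D rectangular well E = (h²/8m_e)·Σ n_i²/L_i² = (6.626×10^-34)²/(8·9.109×10^-31) · [2²/(0.236 nm)² + 5²/(1.04 nm)² + 4²/(1.31 nm)²].
Evaluating gives E = 6.281×10^-18 J = 39.2 eV.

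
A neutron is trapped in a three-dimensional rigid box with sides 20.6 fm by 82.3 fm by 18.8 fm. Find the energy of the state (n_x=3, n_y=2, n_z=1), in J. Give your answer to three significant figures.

E = 8.07×10^-13 J

For a 3D rectangular well E = (h²/8m_n)·Σ n_i²/L_i² = (6.626×10^-34)²/(8·1.675×10^-27) · [3²/(20.6 fm)² + 2²/(82.3 fm)² + 1²/(18.8 fm)²].
Evaluating gives E = 8.07×10^-13 J.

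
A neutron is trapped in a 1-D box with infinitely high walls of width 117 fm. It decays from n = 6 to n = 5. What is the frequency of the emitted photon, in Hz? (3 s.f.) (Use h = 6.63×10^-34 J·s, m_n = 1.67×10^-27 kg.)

f = 3.99×10^19 Hz

E_1 = h²/(8m_nL²) = 2.404×10^-15 J and ΔE = (6² − 5²)E_1 = 2.644×10^-14 J.
f = ΔE/h = 2.644×10^-14/6.63×10^-34 = 3.99×10^19 Hz.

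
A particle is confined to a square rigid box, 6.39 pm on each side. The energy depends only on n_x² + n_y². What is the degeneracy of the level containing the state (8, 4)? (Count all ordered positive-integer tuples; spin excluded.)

degeneracy = 2

The level has n_x² + n_y² = 80. The ordered positive-integer solutions are (4, 8), (8, 4).
That gives 2 states.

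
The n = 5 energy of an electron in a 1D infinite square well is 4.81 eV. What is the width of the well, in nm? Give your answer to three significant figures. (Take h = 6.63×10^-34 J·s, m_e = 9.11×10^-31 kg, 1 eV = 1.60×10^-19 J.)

L = 1.40 nm

From E_n = n²h²/(8m_eL²), L = n·h/√(8m_eE_n).
E_5 = 4.81 eV = 7.696×10^-19 J, so L = 5·6.63×10^-34/√(8·9.11×10^-31·7.696×10^-19) = 1.40×10^-9 m = 1.40 nm.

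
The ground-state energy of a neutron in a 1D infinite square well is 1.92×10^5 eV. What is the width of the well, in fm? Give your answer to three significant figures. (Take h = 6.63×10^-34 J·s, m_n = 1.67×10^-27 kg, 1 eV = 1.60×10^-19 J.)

From E_n = n²h²/(8m_nL²), L = n·h/√(8m_nE_n).
E_1 = 1.92×10^5 eV = 3.072×10^-14 J, so L = 1·6.63×10^-34/√(8·1.67×10^-27·3.072×10^-14) = 3.27×10^-14 m = 32.7 fm.

L = 32.7 fm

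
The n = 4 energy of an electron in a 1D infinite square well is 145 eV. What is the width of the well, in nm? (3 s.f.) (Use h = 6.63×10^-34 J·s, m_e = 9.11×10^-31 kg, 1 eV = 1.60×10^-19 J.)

From E_n = n²h²/(8m_eL²), L = n·h/√(8m_eE_n).
E_4 = 145 eV = 2.320×10^-17 J, so L = 4·6.63×10^-34/√(8·9.11×10^-31·2.320×10^-17) = 2.04×10^-10 m = 0.204 nm.

L = 0.204 nm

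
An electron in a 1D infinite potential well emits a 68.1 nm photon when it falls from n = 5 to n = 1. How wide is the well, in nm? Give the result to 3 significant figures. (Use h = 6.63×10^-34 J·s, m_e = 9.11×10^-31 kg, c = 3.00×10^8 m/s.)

L = 0.704 nm

The photon carries ΔE = hc/λ = 6.63×10^-34·3.00×10^8/6.81×10^-8 m = 2.921×10^-18 J.
Since ΔE = (5² − 1²)E_1, E_1 = 1.217×10^-19 J, and L = h/√(8m_eE_1) = 7.04×10^-10 m = 0.704 nm.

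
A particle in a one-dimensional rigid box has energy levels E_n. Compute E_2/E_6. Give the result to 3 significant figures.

E_n ∝ n², so E_2/E_6 = 2²/6² = 4/36 = 0.111.

0.111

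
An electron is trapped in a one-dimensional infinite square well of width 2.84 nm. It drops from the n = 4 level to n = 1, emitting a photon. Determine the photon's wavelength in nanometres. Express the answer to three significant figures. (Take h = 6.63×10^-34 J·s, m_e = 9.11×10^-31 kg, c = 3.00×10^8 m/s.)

λ = 1.77×10^3 nm

E_1 = h²/(8m_eL²) = 7.478×10^-21 J, so ΔE = (4² − 1²)E_1 = 1.122×10^-19 J.
λ = hc/ΔE = (6.63×10^-34·3.00×10^8)/1.122×10^-19 = 1.77×10^-6 m = 1.77×10^3 nm.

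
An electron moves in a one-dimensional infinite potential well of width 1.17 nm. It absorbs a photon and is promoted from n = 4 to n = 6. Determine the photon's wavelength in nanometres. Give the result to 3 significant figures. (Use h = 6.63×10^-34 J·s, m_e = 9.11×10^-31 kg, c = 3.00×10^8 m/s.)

λ = 226 nm

E_1 = h²/(8m_eL²) = 4.406×10^-20 J, so ΔE = (6² − 4²)E_1 = 8.812×10^-19 J.
λ = hc/ΔE = (6.63×10^-34·3.00×10^8)/8.812×10^-19 = 2.26×10^-7 m = 226 nm.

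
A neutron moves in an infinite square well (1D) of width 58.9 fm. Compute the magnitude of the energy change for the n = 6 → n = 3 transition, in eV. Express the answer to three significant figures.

|ΔE| = 1.59×10^6 eV

E_1 = h²/(8m_nL²) = 9.444×10^-15 J.
|ΔE| = |6² − 3²|·E_1 = 27·9.444×10^-15 J = 2.550×10^-13 J = 1.59×10^6 eV.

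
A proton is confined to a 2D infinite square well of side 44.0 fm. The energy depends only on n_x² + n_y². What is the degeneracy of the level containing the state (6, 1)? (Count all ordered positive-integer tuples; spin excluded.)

The level has n_x² + n_y² = 37. The ordered positive-integer solutions are (1, 6), (6, 1).
That gives 2 states.

degeneracy = 2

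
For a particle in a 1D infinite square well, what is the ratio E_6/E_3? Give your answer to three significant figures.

4.00

E_n ∝ n², so E_6/E_3 = 6²/3² = 36/9 = 4.00.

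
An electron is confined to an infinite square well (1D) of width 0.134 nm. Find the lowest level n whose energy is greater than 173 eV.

E_1 = h²/(8m_eL²) = 3.355×10^-18 J = 20.94 eV.
Need n² > 173/20.94 = 8.262, i.e. n > 2.874.
The smallest integer satisfying this is n = 3.

n = 3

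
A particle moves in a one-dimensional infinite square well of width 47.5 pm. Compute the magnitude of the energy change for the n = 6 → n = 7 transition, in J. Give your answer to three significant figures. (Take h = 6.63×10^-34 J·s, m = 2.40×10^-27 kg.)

|ΔE| = 1.32×10^-19 J

E_1 = h²/(8mL²) = 1.015×10^-20 J.
|ΔE| = |6² − 7²|·E_1 = 13·1.015×10^-20 J = 1.32×10^-19 J.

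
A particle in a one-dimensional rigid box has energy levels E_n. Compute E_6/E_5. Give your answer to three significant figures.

E_n ∝ n², so E_6/E_5 = 6²/5² = 36/25 = 1.44.

1.44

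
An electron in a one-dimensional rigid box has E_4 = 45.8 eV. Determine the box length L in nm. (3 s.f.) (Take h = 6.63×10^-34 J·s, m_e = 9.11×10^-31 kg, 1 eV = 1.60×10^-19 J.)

From E_n = n²h²/(8m_eL²), L = n·h/√(8m_eE_n).
E_4 = 45.8 eV = 7.328×10^-18 J, so L = 4·6.63×10^-34/√(8·9.11×10^-31·7.328×10^-18) = 3.63×10^-10 m = 0.363 nm.

L = 0.363 nm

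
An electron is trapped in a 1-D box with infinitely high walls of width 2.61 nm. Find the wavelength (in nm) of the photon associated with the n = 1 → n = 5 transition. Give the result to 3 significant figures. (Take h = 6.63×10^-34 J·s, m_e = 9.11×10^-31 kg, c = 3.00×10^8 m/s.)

E_1 = h²/(8m_eL²) = 8.854×10^-21 J, so ΔE = (5² − 1²)E_1 = 2.125×10^-19 J.
λ = hc/ΔE = (6.63×10^-34·3.00×10^8)/2.125×10^-19 = 9.36×10^-7 m = 936 nm.

λ = 936 nm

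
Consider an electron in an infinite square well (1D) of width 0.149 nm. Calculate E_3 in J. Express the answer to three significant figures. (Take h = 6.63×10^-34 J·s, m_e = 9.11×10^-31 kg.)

For an infinite well E_n = n²h²/(8m_eL²), so E_1 = h²/(8m_eL²) = (6.63×10^-34)²/(8·9.11×10^-31·(1.49×10^-10 m)²) = 2.717×10^-18 J.
Then E_3 = 3²·E_1 = 9·2.717×10^-18 J = 2.45×10^-17 J.

E_3 = 2.45×10^-17 J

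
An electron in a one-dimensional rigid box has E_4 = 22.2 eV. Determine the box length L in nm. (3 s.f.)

From E_n = n²h²/(8m_eL²), L = n·h/√(8m_eE_n).
E_4 = 22.2 eV = 3.556×10^-18 J, so L = 4·6.626×10^-34/√(8·9.109×10^-31·3.556×10^-18) = 5.21×10^-10 m = 0.521 nm.

L = 0.521 nm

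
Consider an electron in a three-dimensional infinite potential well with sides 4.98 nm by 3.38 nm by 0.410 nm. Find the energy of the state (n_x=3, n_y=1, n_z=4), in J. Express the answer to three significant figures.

E = 5.76×10^-18 J

For a 3D rectangular well E = (h²/8m_e)·Σ n_i²/L_i² = (6.626×10^-34)²/(8·9.109×10^-31) · [3²/(4.98 nm)² + 1²/(3.38 nm)² + 4²/(0.410 nm)²].
Evaluating gives E = 5.76×10^-18 J.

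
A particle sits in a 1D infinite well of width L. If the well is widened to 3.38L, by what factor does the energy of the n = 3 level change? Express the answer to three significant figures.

0.0875

E_n ∝ 1/L², so the energy scales by 1/3.38² = 0.0875.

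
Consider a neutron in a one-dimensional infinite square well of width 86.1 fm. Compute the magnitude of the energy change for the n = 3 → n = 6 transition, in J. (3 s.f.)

|ΔE| = 1.19×10^-13 J

E_1 = h²/(8m_nL²) = 4.420×10^-15 J.
|ΔE| = |3² − 6²|·E_1 = 27·4.420×10^-15 J = 1.19×10^-13 J.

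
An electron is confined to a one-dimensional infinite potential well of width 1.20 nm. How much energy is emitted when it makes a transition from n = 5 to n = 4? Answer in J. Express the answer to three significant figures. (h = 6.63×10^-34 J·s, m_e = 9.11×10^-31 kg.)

E_1 = h²/(8m_eL²) = 4.188×10^-20 J.
|ΔE| = |5² − 4²|·E_1 = 9·4.188×10^-20 J = 3.77×10^-19 J.

|ΔE| = 3.77×10^-19 J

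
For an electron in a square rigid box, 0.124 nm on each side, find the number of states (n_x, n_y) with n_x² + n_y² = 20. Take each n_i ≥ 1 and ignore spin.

degeneracy = 2

The level has n_x² + n_y² = 20. The ordered positive-integer solutions are (2, 4), (4, 2).
That gives 2 states.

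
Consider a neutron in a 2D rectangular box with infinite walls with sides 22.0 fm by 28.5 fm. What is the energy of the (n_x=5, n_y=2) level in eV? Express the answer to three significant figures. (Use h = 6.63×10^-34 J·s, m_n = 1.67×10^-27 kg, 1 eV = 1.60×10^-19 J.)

For a 2D rectangular well E = (h²/8m_n)·Σ n_i²/L_i² = (6.63×10^-34)²/(8·1.67×10^-27) · [5²/(22.0 fm)² + 2²/(28.5 fm)²].
Evaluating gives E = 1.862×10^-12 J = 1.16×10^7 eV.

E = 1.16×10^7 eV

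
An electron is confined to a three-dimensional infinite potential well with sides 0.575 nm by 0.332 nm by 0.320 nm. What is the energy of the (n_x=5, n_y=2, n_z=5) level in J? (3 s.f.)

E = 2.15×10^-17 J

For a 3D rectangular well E = (h²/8m_e)·Σ n_i²/L_i² = (6.626×10^-34)²/(8·9.109×10^-31) · [5²/(0.575 nm)² + 2²/(0.332 nm)² + 5²/(0.320 nm)²].
Evaluating gives E = 2.15×10^-17 J.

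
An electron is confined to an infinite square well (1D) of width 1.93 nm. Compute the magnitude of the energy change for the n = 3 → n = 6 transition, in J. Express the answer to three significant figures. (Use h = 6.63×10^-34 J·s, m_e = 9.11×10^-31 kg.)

|ΔE| = 4.37×10^-19 J

E_1 = h²/(8m_eL²) = 1.619×10^-20 J.
|ΔE| = |3² − 6²|·E_1 = 27·1.619×10^-20 J = 4.37×10^-19 J.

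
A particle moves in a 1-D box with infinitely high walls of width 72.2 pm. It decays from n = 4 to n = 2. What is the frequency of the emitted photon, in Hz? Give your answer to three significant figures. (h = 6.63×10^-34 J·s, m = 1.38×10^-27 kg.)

f = 1.38×10^14 Hz

E_1 = h²/(8mL²) = 7.638×10^-21 J and ΔE = (4² − 2²)E_1 = 9.166×10^-20 J.
f = ΔE/h = 9.166×10^-20/6.63×10^-34 = 1.38×10^14 Hz.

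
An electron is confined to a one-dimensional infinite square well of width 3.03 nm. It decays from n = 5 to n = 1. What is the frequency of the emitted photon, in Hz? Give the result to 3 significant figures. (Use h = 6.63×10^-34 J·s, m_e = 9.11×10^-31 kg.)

E_1 = h²/(8m_eL²) = 6.570×10^-21 J and ΔE = (5² − 1²)E_1 = 1.577×10^-19 J.
f = ΔE/h = 1.577×10^-19/6.63×10^-34 = 2.38×10^14 Hz.

f = 2.38×10^14 Hz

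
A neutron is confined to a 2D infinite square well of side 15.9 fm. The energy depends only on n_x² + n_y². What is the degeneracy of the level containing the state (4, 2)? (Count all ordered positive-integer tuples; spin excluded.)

The level has n_x² + n_y² = 20. The ordered positive-integer solutions are (2, 4), (4, 2).
That gives 2 states.

degeneracy = 2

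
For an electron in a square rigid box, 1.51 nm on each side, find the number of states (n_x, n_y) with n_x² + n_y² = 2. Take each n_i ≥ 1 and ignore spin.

degeneracy = 1

The level has n_x² + n_y² = 2. The ordered positive-integer solutions are (1, 1).
That gives 1 state.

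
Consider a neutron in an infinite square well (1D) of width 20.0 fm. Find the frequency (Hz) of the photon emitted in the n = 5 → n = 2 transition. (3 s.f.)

f = 2.60×10^21 Hz

E_1 = h²/(8m_nL²) = 8.191×10^-14 J and ΔE = (5² − 2²)E_1 = 1.720×10^-12 J.
f = ΔE/h = 1.720×10^-12/6.626×10^-34 = 2.60×10^21 Hz.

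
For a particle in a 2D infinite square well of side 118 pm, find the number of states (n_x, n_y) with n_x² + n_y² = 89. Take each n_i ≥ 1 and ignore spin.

The level has n_x² + n_y² = 89. The ordered positive-integer solutions are (5, 8), (8, 5).
That gives 2 states.

degeneracy = 2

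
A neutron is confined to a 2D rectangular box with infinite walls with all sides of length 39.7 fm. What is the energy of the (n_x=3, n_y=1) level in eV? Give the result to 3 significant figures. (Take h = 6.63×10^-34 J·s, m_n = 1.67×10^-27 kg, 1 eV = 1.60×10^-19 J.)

For a 2D rectangular well E = (h²/8m_n)·Σ n_i²/L_i² = (6.63×10^-34)²/(8·1.67×10^-27) · [3²/(39.7 fm)² + 1²/(39.7 fm)²].
Evaluating gives E = 2.088×10^-13 J = 1.30×10^6 eV.

E = 1.30×10^6 eV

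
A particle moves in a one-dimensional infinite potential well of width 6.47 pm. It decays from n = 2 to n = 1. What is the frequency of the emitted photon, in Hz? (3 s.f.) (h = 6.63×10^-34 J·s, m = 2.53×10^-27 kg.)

E_1 = h²/(8mL²) = 5.188×10^-19 J and ΔE = (2² − 1²)E_1 = 1.556×10^-18 J.
f = ΔE/h = 1.556×10^-18/6.63×10^-34 = 2.35×10^15 Hz.

f = 2.35×10^15 Hz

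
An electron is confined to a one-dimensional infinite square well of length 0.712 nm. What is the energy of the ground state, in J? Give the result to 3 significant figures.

For an infinite well E_n = n²h²/(8m_eL²), so E_1 = h²/(8m_eL²) = (6.626×10^-34)²/(8·9.109×10^-31·(7.12×10^-10 m)²) = 1.188×10^-19 J.

E_1 = 1.19×10^-19 J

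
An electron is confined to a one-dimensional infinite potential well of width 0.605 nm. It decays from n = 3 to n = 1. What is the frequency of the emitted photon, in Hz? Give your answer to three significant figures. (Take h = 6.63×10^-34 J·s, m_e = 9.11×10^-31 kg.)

f = 1.99×10^15 Hz

E_1 = h²/(8m_eL²) = 1.648×10^-19 J and ΔE = (3² − 1²)E_1 = 1.318×10^-18 J.
f = ΔE/h = 1.318×10^-18/6.63×10^-34 = 1.99×10^15 Hz.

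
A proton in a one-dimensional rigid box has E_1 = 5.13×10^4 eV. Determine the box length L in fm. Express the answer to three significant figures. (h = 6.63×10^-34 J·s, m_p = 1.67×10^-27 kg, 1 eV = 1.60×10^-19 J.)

L = 63.3 fm

From E_n = n²h²/(8m_pL²), L = n·h/√(8m_pE_n).
E_1 = 5.13×10^4 eV = 8.208×10^-15 J, so L = 1·6.63×10^-34/√(8·1.67×10^-27·8.208×10^-15) = 6.33×10^-14 m = 63.3 fm.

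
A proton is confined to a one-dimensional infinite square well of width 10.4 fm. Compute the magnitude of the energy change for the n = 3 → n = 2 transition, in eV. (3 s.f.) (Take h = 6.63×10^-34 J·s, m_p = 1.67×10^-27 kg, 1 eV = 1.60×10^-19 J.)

E_1 = h²/(8m_pL²) = 3.042×10^-13 J.
|ΔE| = |3² − 2²|·E_1 = 5·3.042×10^-13 J = 1.521×10^-12 J = 9.51×10^6 eV.

|ΔE| = 9.51×10^6 eV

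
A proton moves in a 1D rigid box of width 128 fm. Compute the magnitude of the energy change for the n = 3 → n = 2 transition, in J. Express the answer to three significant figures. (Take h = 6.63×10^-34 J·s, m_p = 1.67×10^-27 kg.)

|ΔE| = 1.00×10^-14 J

E_1 = h²/(8m_pL²) = 2.008×10^-15 J.
|ΔE| = |3² − 2²|·E_1 = 5·2.008×10^-15 J = 1.00×10^-14 J.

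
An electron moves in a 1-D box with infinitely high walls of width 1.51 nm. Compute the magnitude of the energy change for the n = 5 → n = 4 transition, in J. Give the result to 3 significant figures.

|ΔE| = 2.38×10^-19 J

E_1 = h²/(8m_eL²) = 2.642×10^-20 J.
|ΔE| = |5² − 4²|·E_1 = 9·2.642×10^-20 J = 2.38×10^-19 J.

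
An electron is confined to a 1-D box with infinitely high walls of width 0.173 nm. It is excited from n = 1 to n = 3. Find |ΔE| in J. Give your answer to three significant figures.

E_1 = h²/(8m_eL²) = 2.013×10^-18 J.
|ΔE| = |1² − 3²|·E_1 = 8·2.013×10^-18 J = 1.61×10^-17 J.

|ΔE| = 1.61×10^-17 J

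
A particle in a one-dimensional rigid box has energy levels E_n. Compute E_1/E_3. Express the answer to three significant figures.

0.111

E_n ∝ n², so E_1/E_3 = 1²/3² = 1/9 = 0.111.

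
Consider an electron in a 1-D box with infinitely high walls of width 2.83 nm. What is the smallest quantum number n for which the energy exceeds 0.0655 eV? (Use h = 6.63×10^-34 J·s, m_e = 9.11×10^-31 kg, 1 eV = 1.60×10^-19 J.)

E_1 = h²/(8m_eL²) = 7.531×10^-21 J = 0.04707 eV.
Need n² > 0.0655/0.04707 = 1.392, i.e. n > 1.180.
The smallest integer satisfying this is n = 2.

n = 2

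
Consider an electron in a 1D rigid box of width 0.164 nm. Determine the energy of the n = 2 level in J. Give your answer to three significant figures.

E_2 = 8.96×10^-18 J

For an infinite well E_n = n²h²/(8m_eL²), so E_1 = h²/(8m_eL²) = (6.626×10^-34)²/(8·9.109×10^-31·(1.64×10^-10 m)²) = 2.240×10^-18 J.
Then E_2 = 2²·E_1 = 4·2.240×10^-18 J = 8.96×10^-18 J.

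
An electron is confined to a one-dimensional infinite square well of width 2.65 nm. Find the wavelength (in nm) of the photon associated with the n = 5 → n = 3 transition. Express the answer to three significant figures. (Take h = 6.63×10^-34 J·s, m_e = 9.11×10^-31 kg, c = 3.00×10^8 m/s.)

λ = 1.45×10^3 nm

E_1 = h²/(8m_eL²) = 8.589×10^-21 J, so ΔE = (5² − 3²)E_1 = 1.374×10^-19 J.
λ = hc/ΔE = (6.63×10^-34·3.00×10^8)/1.374×10^-19 = 1.45×10^-6 m = 1.45×10^3 nm.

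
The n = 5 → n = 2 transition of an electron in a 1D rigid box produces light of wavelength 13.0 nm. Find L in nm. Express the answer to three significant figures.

L = 0.288 nm

The photon carries ΔE = hc/λ = 6.626×10^-34·2.998×10^8/1.30×10^-8 m = 1.528×10^-17 J.
Since ΔE = (5² − 2²)E_1, E_1 = 7.276×10^-19 J, and L = h/√(8m_eE_1) = 2.88×10^-10 m = 0.288 nm.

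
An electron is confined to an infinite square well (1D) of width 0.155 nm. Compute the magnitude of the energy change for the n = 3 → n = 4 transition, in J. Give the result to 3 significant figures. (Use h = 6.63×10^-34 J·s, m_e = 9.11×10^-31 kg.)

|ΔE| = 1.76×10^-17 J

E_1 = h²/(8m_eL²) = 2.510×10^-18 J.
|ΔE| = |3² − 4²|·E_1 = 7·2.510×10^-18 J = 1.76×10^-17 J.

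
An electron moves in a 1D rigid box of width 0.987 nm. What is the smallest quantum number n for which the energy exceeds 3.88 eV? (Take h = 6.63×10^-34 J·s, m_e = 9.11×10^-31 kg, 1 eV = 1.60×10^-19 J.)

E_1 = h²/(8m_eL²) = 6.191×10^-20 J = 0.3869 eV.
Need n² > 3.88/0.3869 = 10.03, i.e. n > 3.167.
The smallest integer satisfying this is n = 4.

n = 4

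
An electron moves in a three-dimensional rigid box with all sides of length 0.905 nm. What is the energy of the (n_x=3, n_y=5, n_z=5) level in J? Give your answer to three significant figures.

For a 3D rectangular well E = (h²/8m_e)·Σ n_i²/L_i² = (6.626×10^-34)²/(8·9.109×10^-31) · [3²/(0.905 nm)² + 5²/(0.905 nm)² + 5²/(0.905 nm)²].
Evaluating gives E = 4.34×10^-18 J.

E = 4.34×10^-18 J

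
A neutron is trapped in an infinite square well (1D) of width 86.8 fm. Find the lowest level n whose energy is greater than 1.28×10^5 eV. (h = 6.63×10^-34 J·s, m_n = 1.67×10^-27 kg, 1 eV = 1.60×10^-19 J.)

n = 3

E_1 = h²/(8m_nL²) = 4.367×10^-15 J = 2.729×10^4 eV.
Need n² > 1.28×10^5/2.729×10^4 = 4.690, i.e. n > 2.166.
The smallest integer satisfying this is n = 3.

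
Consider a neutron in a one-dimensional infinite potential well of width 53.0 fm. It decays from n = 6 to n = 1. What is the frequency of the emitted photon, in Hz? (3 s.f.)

E_1 = h²/(8m_nL²) = 1.166×10^-14 J and ΔE = (6² − 1²)E_1 = 4.081×10^-13 J.
f = ΔE/h = 4.081×10^-13/6.626×10^-34 = 6.16×10^20 Hz.

f = 6.16×10^20 Hz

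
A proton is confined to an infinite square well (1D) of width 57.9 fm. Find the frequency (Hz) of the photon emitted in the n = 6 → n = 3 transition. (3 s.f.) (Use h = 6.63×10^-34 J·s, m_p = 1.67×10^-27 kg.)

f = 4.00×10^20 Hz

E_1 = h²/(8m_pL²) = 9.814×10^-15 J and ΔE = (6² − 3²)E_1 = 2.650×10^-13 J.
f = ΔE/h = 2.650×10^-13/6.63×10^-34 = 4.00×10^20 Hz.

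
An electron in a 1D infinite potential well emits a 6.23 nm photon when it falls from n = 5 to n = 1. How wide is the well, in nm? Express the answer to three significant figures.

L = 0.213 nm

The photon carries ΔE = hc/λ = 6.626×10^-34·2.998×10^8/6.23×10^-9 m = 3.189×10^-17 J.
Since ΔE = (5² − 1²)E_1, E_1 = 1.329×10^-18 J, and L = h/√(8m_eE_1) = 2.13×10^-10 m = 0.213 nm.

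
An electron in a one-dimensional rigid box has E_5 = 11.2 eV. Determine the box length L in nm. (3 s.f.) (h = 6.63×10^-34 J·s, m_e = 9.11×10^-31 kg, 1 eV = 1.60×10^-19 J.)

From E_n = n²h²/(8m_eL²), L = n·h/√(8m_eE_n).
E_5 = 11.2 eV = 1.792×10^-18 J, so L = 5·6.63×10^-34/√(8·9.11×10^-31·1.792×10^-18) = 9.17×10^-10 m = 0.917 nm.

L = 0.917 nm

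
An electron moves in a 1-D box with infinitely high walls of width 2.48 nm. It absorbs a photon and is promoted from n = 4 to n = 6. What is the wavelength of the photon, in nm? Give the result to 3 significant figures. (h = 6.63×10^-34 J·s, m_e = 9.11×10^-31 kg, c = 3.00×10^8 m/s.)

λ = 1.01×10^3 nm

E_1 = h²/(8m_eL²) = 9.807×10^-21 J, so ΔE = (6² − 4²)E_1 = 1.961×10^-19 J.
λ = hc/ΔE = (6.63×10^-34·3.00×10^8)/1.961×10^-19 = 1.01×10^-6 m = 1.01×10^3 nm.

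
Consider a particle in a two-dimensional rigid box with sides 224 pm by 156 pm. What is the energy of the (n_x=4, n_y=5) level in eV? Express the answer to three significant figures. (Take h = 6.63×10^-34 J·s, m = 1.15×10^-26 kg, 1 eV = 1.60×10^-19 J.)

E = 0.0402 eV

For a 2D rectangular well E = (h²/8m)·Σ n_i²/L_i² = (6.63×10^-34)²/(8·1.15×10^-26) · [4²/(224 pm)² + 5²/(156 pm)²].
Evaluating gives E = 6.432×10^-21 J = 0.0402 eV.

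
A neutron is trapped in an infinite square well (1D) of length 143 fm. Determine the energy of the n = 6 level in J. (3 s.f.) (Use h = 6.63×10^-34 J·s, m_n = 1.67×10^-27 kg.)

E_6 = 5.79×10^-14 J

For an infinite well E_n = n²h²/(8m_nL²), so E_1 = h²/(8m_nL²) = (6.63×10^-34)²/(8·1.67×10^-27·(1.43×10^-13 m)²) = 1.609×10^-15 J.
Then E_6 = 6²·E_1 = 36·1.609×10^-15 J = 5.79×10^-14 J.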